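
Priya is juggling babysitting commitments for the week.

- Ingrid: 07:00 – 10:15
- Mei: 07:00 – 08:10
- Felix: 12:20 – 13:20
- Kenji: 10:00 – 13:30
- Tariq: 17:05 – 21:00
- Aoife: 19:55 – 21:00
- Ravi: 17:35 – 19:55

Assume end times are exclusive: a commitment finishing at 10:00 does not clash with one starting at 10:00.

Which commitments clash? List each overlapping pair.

Aoife & Tariq, Felix & Kenji, Ingrid & Kenji, Ingrid & Mei, Ravi & Tariq

Sorted by start: Ingrid, Mei, Kenji, Felix, Tariq, Ravi, Aoife.
Mei starts before Ingrid ends → Ingrid and Mei overlap.
Kenji starts before Ingrid ends → Ingrid and Kenji overlap.
Felix starts after Ingrid ends, so nothing later overlaps Ingrid either.
Kenji starts after Mei ends, so nothing later overlaps Mei either.
Felix starts before Kenji ends → Kenji and Felix overlap.
Tariq starts after Kenji ends, so nothing later overlaps Kenji either.
Tariq starts after Felix ends, so nothing later overlaps Felix either.
Ravi starts before Tariq ends → Tariq and Ravi overlap.
Aoife starts before Tariq ends → Tariq and Aoife overlap.
Aoife starts exactly when Ravi ends (back-to-back, no overlap).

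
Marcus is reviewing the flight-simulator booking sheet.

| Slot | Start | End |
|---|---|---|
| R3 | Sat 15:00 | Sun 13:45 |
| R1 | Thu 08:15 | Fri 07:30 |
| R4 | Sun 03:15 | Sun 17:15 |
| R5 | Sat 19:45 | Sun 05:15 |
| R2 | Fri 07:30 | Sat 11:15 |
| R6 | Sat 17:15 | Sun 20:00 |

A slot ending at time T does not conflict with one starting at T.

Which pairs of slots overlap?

R3 & R4, R3 & R5, R3 & R6, R4 & R5, R4 & R6, R5 & R6

Sorted by start: R1, R2, R3, R6, R5, R4.
R2 starts exactly when R1 ends (back-to-back, no overlap) — done with R1.
R3 starts after R2 ends — done with R2.
R6 starts before R3 ends → R3 and R6 overlap.
R5 starts before R3 ends → R3 and R5 overlap.
R4 starts before R3 ends → R3 and R4 overlap.
R5 starts before R6 ends → R6 and R5 overlap.
R4 starts before R6 ends → R6 and R4 overlap.
R4 starts before R5 ends → R5 and R4 overlap.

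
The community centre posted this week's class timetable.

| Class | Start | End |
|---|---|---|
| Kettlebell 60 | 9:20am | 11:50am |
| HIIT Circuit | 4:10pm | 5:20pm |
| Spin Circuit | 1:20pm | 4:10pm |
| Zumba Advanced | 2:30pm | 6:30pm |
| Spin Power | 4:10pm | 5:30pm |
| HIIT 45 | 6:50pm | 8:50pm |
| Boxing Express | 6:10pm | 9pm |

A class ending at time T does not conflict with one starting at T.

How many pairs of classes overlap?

Two intervals overlap when each starts before the other ends.
Sorted by start: Kettlebell 60, Spin Circuit, Zumba Advanced, HIIT Circuit, Spin Power, Boxing Express, HIIT 45.
Spin Circuit starts after Kettlebell 60 ends — done with Kettlebell 60.
Zumba Advanced starts before Spin Circuit ends → Spin Circuit and Zumba Advanced overlap.
HIIT Circuit starts exactly when Spin Circuit ends (back-to-back, no overlap) — done with Spin Circuit.
HIIT Circuit starts before Zumba Advanced ends → Zumba Advanced and HIIT Circuit overlap.
Spin Power starts before Zumba Advanced ends → Zumba Advanced and Spin Power overlap.
Boxing Express starts before Zumba Advanced ends → Zumba Advanced and Boxing Express overlap.
HIIT 45 starts after Zumba Advanced ends.
Spin Power starts before HIIT Circuit ends → HIIT Circuit and Spin Power overlap.
Boxing Express starts after HIIT Circuit ends — done with HIIT Circuit.
Boxing Express starts after Spin Power ends — done with Spin Power.
HIIT 45 starts before Boxing Express ends → Boxing Express and HIIT 45 overlap.
Overlapping pairs: Boxing Express & HIIT 45, Boxing Express & Zumba Advanced, HIIT Circuit & Spin Power, HIIT Circuit & Zumba Advanced, Spin Circuit & Zumba Advanced, Spin Power & Zumba Advanced — 6 in total.

6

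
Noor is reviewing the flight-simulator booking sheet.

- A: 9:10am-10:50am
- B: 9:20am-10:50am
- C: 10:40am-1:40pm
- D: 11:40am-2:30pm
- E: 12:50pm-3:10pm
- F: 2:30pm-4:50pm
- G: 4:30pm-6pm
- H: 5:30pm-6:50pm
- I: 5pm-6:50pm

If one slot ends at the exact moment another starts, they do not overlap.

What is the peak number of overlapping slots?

3

Sweep the timeline, counting +1 at each start and −1 at each end (ends before starts at a tie):
9:10am start A → 1
9:20am start B → 2
10:40am start C → 3
10:50am end A → 2
10:50am end B → 1
11:40am start D → 2
12:50pm start E → 3
1:40pm end C → 2
2:30pm end D → 1
2:30pm start F → 2
3:10pm end E → 1
4:30pm start G → 2
4:50pm end F → 1
5pm start I → 2
5:30pm start H → 3
6pm end G → 2
6:50pm end H → 1
6:50pm end I → 0
Peak is 3, at 10:40am (A, B, C).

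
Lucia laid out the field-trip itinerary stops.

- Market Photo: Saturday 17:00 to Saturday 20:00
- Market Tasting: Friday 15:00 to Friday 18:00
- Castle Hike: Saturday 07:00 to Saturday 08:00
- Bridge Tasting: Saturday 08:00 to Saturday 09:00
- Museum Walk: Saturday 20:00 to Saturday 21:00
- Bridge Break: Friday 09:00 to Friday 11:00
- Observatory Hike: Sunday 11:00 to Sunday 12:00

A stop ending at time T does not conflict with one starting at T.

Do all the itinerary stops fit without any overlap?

Sorted by start: Bridge Break, Market Tasting, Castle Hike, Bridge Tasting, Market Photo, Museum Walk, Observatory Hike.
Market Tasting starts after Bridge Break ends; Bridge Break is clear from here.
Castle Hike starts after Market Tasting ends; Market Tasting is clear from here.
Bridge Tasting starts exactly when Castle Hike ends (back-to-back, no overlap); Castle Hike is clear from here.
Market Photo starts after Bridge Tasting ends; Bridge Tasting is clear from here.
Museum Walk starts exactly when Market Photo ends (back-to-back, no overlap); Market Photo is clear from here.
Observatory Hike starts after Museum Walk ends.
Every pair is clear; the schedule has no overlaps.

Yes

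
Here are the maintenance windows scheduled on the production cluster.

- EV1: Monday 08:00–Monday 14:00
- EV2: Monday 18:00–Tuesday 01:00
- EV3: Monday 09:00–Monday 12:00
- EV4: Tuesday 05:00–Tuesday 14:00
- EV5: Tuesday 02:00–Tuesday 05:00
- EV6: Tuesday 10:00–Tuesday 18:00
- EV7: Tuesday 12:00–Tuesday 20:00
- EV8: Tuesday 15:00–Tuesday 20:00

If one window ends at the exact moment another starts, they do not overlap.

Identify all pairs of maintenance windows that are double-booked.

EV1 & EV3, EV4 & EV6, EV4 & EV7, EV6 & EV7, EV6 & EV8, EV7 & EV8

Check each pair: they overlap iff neither finishes before the other starts.
Sorted by start: EV1, EV3, EV2, EV5, EV4, EV6, EV7, EV8.
EV3 starts before EV1 ends → EV1 and EV3 overlap.
EV2 starts after EV1 ends — done with EV1.
EV2 starts after EV3 ends — done with EV3.
EV5 starts after EV2 ends — done with EV2.
EV4 starts exactly when EV5 ends (back-to-back, no overlap) — done with EV5.
EV6 starts before EV4 ends → EV4 and EV6 overlap.
EV7 starts before EV4 ends → EV4 and EV7 overlap.
EV8 starts after EV4 ends.
EV7 starts before EV6 ends → EV6 and EV7 overlap.
EV8 starts before EV6 ends → EV6 and EV8 overlap.
EV8 starts before EV7 ends → EV7 and EV8 overlap.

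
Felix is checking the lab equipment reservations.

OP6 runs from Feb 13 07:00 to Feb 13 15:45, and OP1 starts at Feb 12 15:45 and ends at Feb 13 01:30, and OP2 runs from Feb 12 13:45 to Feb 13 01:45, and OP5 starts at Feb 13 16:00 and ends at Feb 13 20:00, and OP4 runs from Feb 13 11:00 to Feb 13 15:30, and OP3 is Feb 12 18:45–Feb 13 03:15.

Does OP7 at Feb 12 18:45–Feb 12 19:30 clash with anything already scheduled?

Yes — it overlaps OP1, OP2, OP3

OP2: starts Feb 12 13:45 before OP7 ends Feb 12 19:30, and ends Feb 13 01:45 after OP7 starts Feb 12 18:45 → overlap.
OP1: starts Feb 12 15:45 before OP7 ends Feb 12 19:30, and ends Feb 13 01:30 after OP7 starts Feb 12 18:45 → overlap.
OP3: starts Feb 12 18:45 before OP7 ends Feb 12 19:30, and ends Feb 13 03:15 after OP7 starts Feb 12 18:45 → overlap.
OP6: starts Feb 13 07:00 at or after OP7 ends Feb 12 19:30 → clear.
OP4: starts Feb 13 11:00 at or after OP7 ends Feb 12 19:30 → clear.
OP5: starts Feb 13 16:00 at or after OP7 ends Feb 12 19:30 → clear.
OP7 overlaps OP1, OP2, OP3.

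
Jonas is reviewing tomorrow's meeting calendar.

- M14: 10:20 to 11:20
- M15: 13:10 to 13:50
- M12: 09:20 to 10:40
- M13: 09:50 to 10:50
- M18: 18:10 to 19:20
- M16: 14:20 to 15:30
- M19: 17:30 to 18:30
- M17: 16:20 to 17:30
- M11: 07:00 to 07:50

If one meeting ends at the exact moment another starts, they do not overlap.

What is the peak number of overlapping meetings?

3

Sweep the timeline, counting +1 at each start and −1 at each end (ends before starts at a tie):
07:00 start M11 → 1
07:50 end M11 → 0
09:20 start M12 → 1
09:50 start M13 → 2
10:20 start M14 → 3
10:40 end M12 → 2
10:50 end M13 → 1
11:20 end M14 → 0
13:10 start M15 → 1
13:50 end M15 → 0
14:20 start M16 → 1
15:30 end M16 → 0
16:20 start M17 → 1
17:30 end M17 → 0
17:30 start M19 → 1
18:10 start M18 → 2
18:30 end M19 → 1
19:20 end M18 → 0
Peak is 3, at 10:20 (M12, M13, M14).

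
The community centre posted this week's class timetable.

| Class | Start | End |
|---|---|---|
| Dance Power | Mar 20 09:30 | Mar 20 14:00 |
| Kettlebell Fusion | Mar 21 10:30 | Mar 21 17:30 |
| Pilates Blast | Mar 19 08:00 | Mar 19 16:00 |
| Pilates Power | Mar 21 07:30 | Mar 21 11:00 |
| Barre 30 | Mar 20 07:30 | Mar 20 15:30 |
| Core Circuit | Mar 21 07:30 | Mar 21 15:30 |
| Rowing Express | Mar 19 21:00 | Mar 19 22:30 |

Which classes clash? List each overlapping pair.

Barre 30 & Dance Power, Core Circuit & Kettlebell Fusion, Core Circuit & Pilates Power, Kettlebell Fusion & Pilates Power

Two intervals overlap when each starts before the other ends.
Sorted by start: Pilates Blast, Rowing Express, Barre 30, Dance Power, Pilates Power, Core Circuit, Kettlebell Fusion.
Rowing Express starts after Pilates Blast ends; Pilates Blast is clear from here.
Barre 30 starts after Rowing Express ends; Rowing Express is clear from here.
Dance Power starts before Barre 30 ends → Barre 30 and Dance Power overlap.
Pilates Power starts after Barre 30 ends; Barre 30 is clear from here.
Pilates Power starts after Dance Power ends; Dance Power is clear from here.
Core Circuit starts before Pilates Power ends → Pilates Power and Core Circuit overlap.
Kettlebell Fusion starts before Pilates Power ends → Pilates Power and Kettlebell Fusion overlap.
Kettlebell Fusion starts before Core Circuit ends → Core Circuit and Kettlebell Fusion overlap.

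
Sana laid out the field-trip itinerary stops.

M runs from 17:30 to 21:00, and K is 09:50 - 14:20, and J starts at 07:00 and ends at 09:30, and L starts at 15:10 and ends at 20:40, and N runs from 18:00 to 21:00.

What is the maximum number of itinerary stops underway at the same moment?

Sweep the timeline, counting +1 at each start and −1 at each end (ends before starts at a tie):
07:00 start J → 1
09:30 end J → 0
09:50 start K → 1
14:20 end K → 0
15:10 start L → 1
17:30 start M → 2
18:00 start N → 3
20:40 end L → 2
21:00 end M → 1
21:00 end N → 0
Peak is 3, at 18:00 (L, M, N).

3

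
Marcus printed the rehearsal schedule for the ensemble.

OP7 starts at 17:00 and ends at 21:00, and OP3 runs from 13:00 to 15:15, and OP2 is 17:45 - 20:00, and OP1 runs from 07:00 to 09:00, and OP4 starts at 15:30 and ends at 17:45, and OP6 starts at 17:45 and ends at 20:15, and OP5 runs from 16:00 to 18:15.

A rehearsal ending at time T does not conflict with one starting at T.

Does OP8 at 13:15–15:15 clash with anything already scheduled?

Yes — it overlaps OP3

OP1: ends 09:00 at or before OP8 starts 13:15 → clear.
OP3: starts 13:00 before OP8 ends 15:15, and ends 15:15 after OP8 starts 13:15 → overlap.
OP4: starts 15:30 at or after OP8 ends 15:15 → clear.
OP5: starts 16:00 at or after OP8 ends 15:15 → clear.
OP7: starts 17:00 at or after OP8 ends 15:15 → clear.
OP2: starts 17:45 at or after OP8 ends 15:15 → clear.
OP6: starts 17:45 at or after OP8 ends 15:15 → clear.
OP8 overlaps OP3.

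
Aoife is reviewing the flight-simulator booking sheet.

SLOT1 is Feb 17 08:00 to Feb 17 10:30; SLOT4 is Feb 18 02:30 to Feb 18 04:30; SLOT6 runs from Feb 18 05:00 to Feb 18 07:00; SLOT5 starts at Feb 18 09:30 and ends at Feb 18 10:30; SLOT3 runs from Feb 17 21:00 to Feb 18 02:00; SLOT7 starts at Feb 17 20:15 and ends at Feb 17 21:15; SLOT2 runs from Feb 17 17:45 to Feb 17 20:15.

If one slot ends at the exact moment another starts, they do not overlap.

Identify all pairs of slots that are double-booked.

Sorted by start: SLOT1, SLOT2, SLOT7, SLOT3, SLOT4, SLOT6, SLOT5.
SLOT2 starts after SLOT1 ends; SLOT1 is clear from here.
SLOT7 starts exactly when SLOT2 ends (back-to-back, no overlap); SLOT2 is clear from here.
SLOT3 starts before SLOT7 ends → SLOT7 and SLOT3 overlap.
SLOT4 starts after SLOT7 ends; SLOT7 is clear from here.
SLOT4 starts after SLOT3 ends; SLOT3 is clear from here.
SLOT6 starts after SLOT4 ends; SLOT4 is clear from here.
SLOT5 starts after SLOT6 ends.

SLOT3 & SLOT7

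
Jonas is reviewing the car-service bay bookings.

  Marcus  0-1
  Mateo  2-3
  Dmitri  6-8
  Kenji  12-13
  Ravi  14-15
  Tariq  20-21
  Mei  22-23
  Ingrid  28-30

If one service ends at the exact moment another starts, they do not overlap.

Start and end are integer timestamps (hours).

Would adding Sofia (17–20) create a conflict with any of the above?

No — it doesn't clash with anything

Marcus: ends 1 at or before Sofia starts 17 → clear.
Mateo: ends 3 at or before Sofia starts 17 → clear.
Dmitri: ends 8 at or before Sofia starts 17 → clear.
Kenji: ends 13 at or before Sofia starts 17 → clear.
Ravi: ends 15 at or before Sofia starts 17 → clear.
Tariq: starts 20 at or after Sofia ends 20 → clear.
Mei: starts 22 at or after Sofia ends 20 → clear.
Ingrid: starts 28 at or after Sofia ends 20 → clear.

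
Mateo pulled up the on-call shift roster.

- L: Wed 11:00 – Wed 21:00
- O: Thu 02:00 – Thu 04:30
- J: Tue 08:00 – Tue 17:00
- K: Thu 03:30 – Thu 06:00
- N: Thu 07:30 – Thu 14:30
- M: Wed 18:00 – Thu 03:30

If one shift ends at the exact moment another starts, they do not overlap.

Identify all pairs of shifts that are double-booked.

Two intervals overlap when each starts before the other ends.
Sorted by start: J, L, M, O, K, N.
L starts after J ends; J is clear from here.
M starts before L ends → L and M overlap.
O starts after L ends; L is clear from here.
O starts before M ends → M and O overlap.
K starts exactly when M ends (back-to-back, no overlap); M is clear from here.
K starts before O ends → O and K overlap.
N starts after O ends.
N starts after K ends.

K & O, L & M, M & O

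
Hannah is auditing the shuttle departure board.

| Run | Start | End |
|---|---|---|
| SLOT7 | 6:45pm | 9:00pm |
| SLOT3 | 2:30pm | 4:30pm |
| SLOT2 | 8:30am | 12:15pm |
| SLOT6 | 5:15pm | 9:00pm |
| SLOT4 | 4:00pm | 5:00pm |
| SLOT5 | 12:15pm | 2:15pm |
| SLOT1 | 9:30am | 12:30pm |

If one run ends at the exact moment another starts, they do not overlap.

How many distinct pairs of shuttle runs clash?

4

Two intervals overlap when each starts before the other ends.
Sorted by start: SLOT2, SLOT1, SLOT5, SLOT3, SLOT4, SLOT6, SLOT7.
SLOT1 starts before SLOT2 ends → SLOT2 and SLOT1 overlap.
SLOT5 starts exactly when SLOT2 ends (back-to-back, no overlap) — done with SLOT2.
SLOT5 starts before SLOT1 ends → SLOT1 and SLOT5 overlap.
SLOT3 starts after SLOT1 ends — done with SLOT1.
SLOT3 starts after SLOT5 ends — done with SLOT5.
SLOT4 starts before SLOT3 ends → SLOT3 and SLOT4 overlap.
SLOT6 starts after SLOT3 ends — done with SLOT3.
SLOT6 starts after SLOT4 ends — done with SLOT4.
SLOT7 starts before SLOT6 ends → SLOT6 and SLOT7 overlap.
Overlapping pairs: SLOT1 & SLOT2, SLOT1 & SLOT5, SLOT3 & SLOT4, SLOT6 & SLOT7 — 4 in total.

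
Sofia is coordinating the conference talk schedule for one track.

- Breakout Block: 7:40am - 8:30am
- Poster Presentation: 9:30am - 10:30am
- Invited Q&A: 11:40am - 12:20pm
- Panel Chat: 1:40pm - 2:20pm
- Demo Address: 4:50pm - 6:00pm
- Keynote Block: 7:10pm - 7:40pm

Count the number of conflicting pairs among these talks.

Sorted by start: Breakout Block, Poster Presentation, Invited Q&A, Panel Chat, Demo Address, Keynote Block.
Poster Presentation starts after Breakout Block ends, so nothing later overlaps Breakout Block either.
Invited Q&A starts after Poster Presentation ends, so nothing later overlaps Poster Presentation either.
Panel Chat starts after Invited Q&A ends, so nothing later overlaps Invited Q&A either.
Demo Address starts after Panel Chat ends, so nothing later overlaps Panel Chat either.
Keynote Block starts after Demo Address ends.
No pair overlaps.

0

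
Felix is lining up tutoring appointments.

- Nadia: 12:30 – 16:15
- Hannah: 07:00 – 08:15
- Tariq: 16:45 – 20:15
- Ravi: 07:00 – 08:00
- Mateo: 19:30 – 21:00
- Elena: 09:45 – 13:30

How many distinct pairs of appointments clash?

Sorted by start: Ravi, Hannah, Elena, Nadia, Tariq, Mateo.
Hannah starts before Ravi ends → Ravi and Hannah overlap.
Elena starts after Ravi ends, so Ravi has no further overlaps.
Elena starts after Hannah ends, so Hannah has no further overlaps.
Nadia starts before Elena ends → Elena and Nadia overlap.
Tariq starts after Elena ends, so Elena has no further overlaps.
Tariq starts after Nadia ends, so Nadia has no further overlaps.
Mateo starts before Tariq ends → Tariq and Mateo overlap.
Overlapping pairs: Elena & Nadia, Hannah & Ravi, Mateo & Tariq — 3 in total.

3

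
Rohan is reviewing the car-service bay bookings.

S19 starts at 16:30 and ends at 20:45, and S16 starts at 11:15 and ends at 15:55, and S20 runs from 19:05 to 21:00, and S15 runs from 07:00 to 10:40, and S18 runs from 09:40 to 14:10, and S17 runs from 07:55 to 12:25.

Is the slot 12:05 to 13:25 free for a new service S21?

S15: ends 10:40 at or before S21 starts 12:05 → clear.
S17: starts 07:55 before S21 ends 13:25, and ends 12:25 after S21 starts 12:05 → overlap.
S18: starts 09:40 before S21 ends 13:25, and ends 14:10 after S21 starts 12:05 → overlap.
S16: starts 11:15 before S21 ends 13:25, and ends 15:55 after S21 starts 12:05 → overlap.
S19: starts 16:30 at or after S21 ends 13:25 → clear.
S20: starts 19:05 at or after S21 ends 13:25 → clear.
S21 overlaps S16, S17, S18.

No — it overlaps S16, S17, S18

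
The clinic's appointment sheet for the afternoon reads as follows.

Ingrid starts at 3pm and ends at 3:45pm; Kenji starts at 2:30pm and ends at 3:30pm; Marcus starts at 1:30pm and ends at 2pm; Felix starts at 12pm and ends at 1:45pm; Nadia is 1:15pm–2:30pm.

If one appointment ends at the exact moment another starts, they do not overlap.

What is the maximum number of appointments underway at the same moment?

3

Sweep the timeline, counting +1 at each start and −1 at each end (ends before starts at a tie):
12pm start Felix → 1
1:15pm start Nadia → 2
1:30pm start Marcus → 3
1:45pm end Felix → 2
2pm end Marcus → 1
2:30pm end Nadia → 0
2:30pm start Kenji → 1
3pm start Ingrid → 2
3:30pm end Kenji → 1
3:45pm end Ingrid → 0
Peak is 3, at 1:30pm (Felix, Marcus, Nadia).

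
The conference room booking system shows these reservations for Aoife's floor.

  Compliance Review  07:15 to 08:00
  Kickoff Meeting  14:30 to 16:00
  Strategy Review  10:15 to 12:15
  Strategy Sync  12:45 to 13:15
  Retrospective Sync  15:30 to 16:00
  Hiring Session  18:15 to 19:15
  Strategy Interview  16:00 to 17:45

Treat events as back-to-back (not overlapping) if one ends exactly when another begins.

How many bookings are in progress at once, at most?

Sweep the timeline, counting +1 at each start and −1 at each end (ends before starts at a tie):
07:15 start Compliance Review → 1
08:00 end Compliance Review → 0
10:15 start Strategy Review → 1
12:15 end Strategy Review → 0
12:45 start Strategy Sync → 1
13:15 end Strategy Sync → 0
14:30 start Kickoff Meeting → 1
15:30 start Retrospective Sync → 2
16:00 end Kickoff Meeting → 1
16:00 end Retrospective Sync → 0
16:00 start Strategy Interview → 1
17:45 end Strategy Interview → 0
18:15 start Hiring Session → 1
19:15 end Hiring Session → 0
Peak is 2, at 15:30 (Kickoff Meeting, Retrospective Sync).

2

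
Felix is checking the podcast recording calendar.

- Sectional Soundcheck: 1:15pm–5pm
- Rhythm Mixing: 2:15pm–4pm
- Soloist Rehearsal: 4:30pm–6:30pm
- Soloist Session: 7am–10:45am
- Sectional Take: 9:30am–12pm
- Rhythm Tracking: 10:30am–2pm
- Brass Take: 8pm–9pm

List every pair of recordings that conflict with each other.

Sorted by start: Soloist Session, Sectional Take, Rhythm Tracking, Sectional Soundcheck, Rhythm Mixing, Soloist Rehearsal, Brass Take.
Sectional Take starts before Soloist Session ends → Soloist Session and Sectional Take overlap.
Rhythm Tracking starts before Soloist Session ends → Soloist Session and Rhythm Tracking overlap.
Sectional Soundcheck starts after Soloist Session ends — done with Soloist Session.
Rhythm Tracking starts before Sectional Take ends → Sectional Take and Rhythm Tracking overlap.
Sectional Soundcheck starts after Sectional Take ends — done with Sectional Take.
Sectional Soundcheck starts before Rhythm Tracking ends → Rhythm Tracking and Sectional Soundcheck overlap.
Rhythm Mixing starts after Rhythm Tracking ends — done with Rhythm Tracking.
Rhythm Mixing starts before Sectional Soundcheck ends → Sectional Soundcheck and Rhythm Mixing overlap.
Soloist Rehearsal starts before Sectional Soundcheck ends → Sectional Soundcheck and Soloist Rehearsal overlap.
Brass Take starts after Sectional Soundcheck ends.
Soloist Rehearsal starts after Rhythm Mixing ends — done with Rhythm Mixing.
Brass Take starts after Soloist Rehearsal ends.

Rhythm Mixing & Sectional Soundcheck, Rhythm Tracking & Sectional Soundcheck, Rhythm Tracking & Sectional Take, Rhythm Tracking & Soloist Session, Sectional Soundcheck & Soloist Rehearsal, Sectional Take & Soloist Session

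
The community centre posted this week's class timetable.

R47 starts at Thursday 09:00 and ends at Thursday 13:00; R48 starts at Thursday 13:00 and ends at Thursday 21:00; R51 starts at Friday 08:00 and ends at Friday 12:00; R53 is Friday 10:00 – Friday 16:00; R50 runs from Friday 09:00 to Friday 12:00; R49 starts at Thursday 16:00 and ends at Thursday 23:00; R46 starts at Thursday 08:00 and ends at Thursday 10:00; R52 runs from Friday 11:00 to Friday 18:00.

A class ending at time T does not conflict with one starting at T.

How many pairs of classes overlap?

8

Sorted by start: R46, R47, R48, R49, R51, R50, R53, R52.
R47 starts before R46 ends → R46 and R47 overlap.
R48 starts after R46 ends, so nothing later overlaps R46 either.
R48 starts exactly when R47 ends (back-to-back, no overlap), so nothing later overlaps R47 either.
R49 starts before R48 ends → R48 and R49 overlap.
R51 starts after R48 ends, so nothing later overlaps R48 either.
R51 starts after R49 ends, so nothing later overlaps R49 either.
R50 starts before R51 ends → R51 and R50 overlap.
R53 starts before R51 ends → R51 and R53 overlap.
R52 starts before R51 ends → R51 and R52 overlap.
R53 starts before R50 ends → R50 and R53 overlap.
R52 starts before R50 ends → R50 and R52 overlap.
R52 starts before R53 ends → R53 and R52 overlap.
Overlapping pairs: R46 & R47, R48 & R49, R50 & R51, R50 & R52, R50 & R53, R51 & R52, R51 & R53, R52 & R53 — 8 in total.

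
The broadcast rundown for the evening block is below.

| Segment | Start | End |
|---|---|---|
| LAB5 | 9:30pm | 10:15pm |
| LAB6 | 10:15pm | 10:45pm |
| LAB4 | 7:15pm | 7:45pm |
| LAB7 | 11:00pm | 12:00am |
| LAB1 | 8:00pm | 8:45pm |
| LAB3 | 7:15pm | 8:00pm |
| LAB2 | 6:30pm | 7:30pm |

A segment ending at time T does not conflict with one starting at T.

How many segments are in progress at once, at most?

Sweep the timeline, counting +1 at each start and −1 at each end (ends before starts at a tie):
6:30pm start LAB2 → 1
7:15pm start LAB3 → 2
7:15pm start LAB4 → 3
7:30pm end LAB2 → 2
7:45pm end LAB4 → 1
8:00pm end LAB3 → 0
8:00pm start LAB1 → 1
8:45pm end LAB1 → 0
9:30pm start LAB5 → 1
10:15pm end LAB5 → 0
10:15pm start LAB6 → 1
10:45pm end LAB6 → 0
11:00pm start LAB7 → 1
12:00am end LAB7 → 0
Peak is 3, at 7:15pm (LAB2, LAB3, LAB4).

3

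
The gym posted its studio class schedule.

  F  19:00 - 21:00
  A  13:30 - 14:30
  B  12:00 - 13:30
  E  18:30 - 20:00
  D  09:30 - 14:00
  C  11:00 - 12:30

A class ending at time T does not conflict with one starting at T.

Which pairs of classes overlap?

Sorted by start: D, C, B, A, E, F.
C starts before D ends → D and C overlap.
B starts before D ends → D and B overlap.
A starts before D ends → D and A overlap.
E starts after D ends, so D has no further overlaps.
B starts before C ends → C and B overlap.
A starts after C ends, so C has no further overlaps.
A starts exactly when B ends (back-to-back, no overlap), so B has no further overlaps.
E starts after A ends, so A has no further overlaps.
F starts before E ends → E and F overlap.

A & D, B & C, B & D, C & D, E & F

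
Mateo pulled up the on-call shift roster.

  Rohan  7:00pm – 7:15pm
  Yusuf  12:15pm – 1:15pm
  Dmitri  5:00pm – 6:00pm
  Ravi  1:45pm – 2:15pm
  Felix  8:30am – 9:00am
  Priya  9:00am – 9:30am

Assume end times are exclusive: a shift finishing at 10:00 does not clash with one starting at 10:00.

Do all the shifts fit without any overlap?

Yes

Sorted by start: Felix, Priya, Yusuf, Ravi, Dmitri, Rohan.
Priya starts exactly when Felix ends (back-to-back, no overlap); Felix is clear from here.
Yusuf starts after Priya ends; Priya is clear from here.
Ravi starts after Yusuf ends; Yusuf is clear from here.
Dmitri starts after Ravi ends; Ravi is clear from here.
Rohan starts after Dmitri ends.
Every pair is clear; the schedule has no overlaps.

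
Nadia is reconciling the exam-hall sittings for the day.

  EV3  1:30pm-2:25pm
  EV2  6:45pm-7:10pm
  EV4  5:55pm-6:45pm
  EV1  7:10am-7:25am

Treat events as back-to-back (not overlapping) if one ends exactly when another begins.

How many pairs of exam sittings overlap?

Two intervals overlap when each starts before the other ends.
Sorted by start: EV1, EV3, EV4, EV2.
EV3 starts after EV1 ends; EV1 is clear from here.
EV4 starts after EV3 ends; EV3 is clear from here.
EV2 starts exactly when EV4 ends (back-to-back, no overlap).
No pair overlaps.

0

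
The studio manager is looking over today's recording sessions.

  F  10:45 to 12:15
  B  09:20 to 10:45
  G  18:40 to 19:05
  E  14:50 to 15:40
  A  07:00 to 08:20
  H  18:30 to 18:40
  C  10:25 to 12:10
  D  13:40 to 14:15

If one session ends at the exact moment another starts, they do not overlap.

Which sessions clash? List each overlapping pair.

Sorted by start: A, B, C, F, D, E, H, G.
B starts after A ends; A is clear from here.
C starts before B ends → B and C overlap.
F starts exactly when B ends (back-to-back, no overlap); B is clear from here.
F starts before C ends → C and F overlap.
D starts after C ends; C is clear from here.
D starts after F ends; F is clear from here.
E starts after D ends; D is clear from here.
H starts after E ends; E is clear from here.
G starts exactly when H ends (back-to-back, no overlap).

B & C, C & F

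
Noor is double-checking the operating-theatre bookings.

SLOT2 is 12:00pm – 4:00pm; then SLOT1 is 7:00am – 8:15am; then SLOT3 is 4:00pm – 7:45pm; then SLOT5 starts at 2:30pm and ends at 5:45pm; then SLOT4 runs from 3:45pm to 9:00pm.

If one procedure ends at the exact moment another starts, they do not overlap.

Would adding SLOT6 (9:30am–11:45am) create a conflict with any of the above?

No — it doesn't clash with anything

SLOT1: ends 8:15am at or before SLOT6 starts 9:30am → clear.
SLOT2: starts 12:00pm at or after SLOT6 ends 11:45am → clear.
SLOT5: starts 2:30pm at or after SLOT6 ends 11:45am → clear.
SLOT4: starts 3:45pm at or after SLOT6 ends 11:45am → clear.
SLOT3: starts 4:00pm at or after SLOT6 ends 11:45am → clear.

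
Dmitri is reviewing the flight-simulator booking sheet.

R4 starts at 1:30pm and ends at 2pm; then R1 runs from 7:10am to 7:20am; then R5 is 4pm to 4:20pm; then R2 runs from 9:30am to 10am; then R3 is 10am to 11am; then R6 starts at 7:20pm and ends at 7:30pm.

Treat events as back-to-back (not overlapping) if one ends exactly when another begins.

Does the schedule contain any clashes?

No

Check each pair: they overlap iff neither finishes before the other starts.
Sorted by start: R1, R2, R3, R4, R5, R6.
R2 starts after R1 ends, so nothing later overlaps R1 either.
R3 starts exactly when R2 ends (back-to-back, no overlap), so nothing later overlaps R2 either.
R4 starts after R3 ends, so nothing later overlaps R3 either.
R5 starts after R4 ends, so nothing later overlaps R4 either.
R6 starts after R5 ends.
Every pair is clear; the schedule has no overlaps.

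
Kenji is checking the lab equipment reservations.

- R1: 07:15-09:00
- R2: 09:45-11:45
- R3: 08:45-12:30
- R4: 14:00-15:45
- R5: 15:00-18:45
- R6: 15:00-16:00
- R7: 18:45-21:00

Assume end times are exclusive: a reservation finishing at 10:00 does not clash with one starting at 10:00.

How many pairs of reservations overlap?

Sorted by start: R1, R3, R2, R4, R5, R6, R7.
R3 starts before R1 ends → R1 and R3 overlap.
R2 starts after R1 ends, so nothing later overlaps R1 either.
R2 starts before R3 ends → R3 and R2 overlap.
R4 starts after R3 ends, so nothing later overlaps R3 either.
R4 starts after R2 ends, so nothing later overlaps R2 either.
R5 starts before R4 ends → R4 and R5 overlap.
R6 starts before R4 ends → R4 and R6 overlap.
R7 starts after R4 ends.
R6 starts before R5 ends → R5 and R6 overlap.
R7 starts exactly when R5 ends (back-to-back, no overlap).
R7 starts after R6 ends.
Overlapping pairs: R1 & R3, R2 & R3, R4 & R5, R4 & R6, R5 & R6 — 5 in total.

5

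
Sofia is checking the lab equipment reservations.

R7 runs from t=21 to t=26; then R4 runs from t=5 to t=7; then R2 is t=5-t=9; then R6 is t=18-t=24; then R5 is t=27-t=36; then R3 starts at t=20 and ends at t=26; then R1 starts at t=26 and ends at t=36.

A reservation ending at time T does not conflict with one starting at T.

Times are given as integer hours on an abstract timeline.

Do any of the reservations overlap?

Two intervals overlap when each starts before the other ends.
Sorted by start: R2, R4, R6, R3, R7, R1, R5.
R4 starts before R2 ends → R2 and R4 overlap.
That's a conflict, so the schedule is not conflict-free.

Yes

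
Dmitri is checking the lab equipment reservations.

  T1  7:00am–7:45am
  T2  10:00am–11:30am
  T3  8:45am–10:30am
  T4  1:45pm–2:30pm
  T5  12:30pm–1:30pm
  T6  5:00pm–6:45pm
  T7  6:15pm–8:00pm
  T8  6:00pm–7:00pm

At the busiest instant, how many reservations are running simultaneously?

3

Sort all start/end points and keep a running count:
7:00am start T1 → 1
7:45am end T1 → 0
8:45am start T3 → 1
10:00am start T2 → 2
10:30am end T3 → 1
11:30am end T2 → 0
12:30pm start T5 → 1
1:30pm end T5 → 0
1:45pm start T4 → 1
2:30pm end T4 → 0
5:00pm start T6 → 1
6:00pm start T8 → 2
6:15pm start T7 → 3
6:45pm end T6 → 2
7:00pm end T8 → 1
8:00pm end T7 → 0
Peak is 3, at 6:15pm (T6, T7, T8).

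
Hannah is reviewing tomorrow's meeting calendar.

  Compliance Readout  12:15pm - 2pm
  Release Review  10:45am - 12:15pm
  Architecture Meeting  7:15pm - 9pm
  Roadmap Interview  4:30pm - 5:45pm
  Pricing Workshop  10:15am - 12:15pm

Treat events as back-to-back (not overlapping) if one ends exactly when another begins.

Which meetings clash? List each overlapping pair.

Check each pair: they overlap iff neither finishes before the other starts.
Sorted by start: Pricing Workshop, Release Review, Compliance Readout, Roadmap Interview, Architecture Meeting.
Release Review starts before Pricing Workshop ends → Pricing Workshop and Release Review overlap.
Compliance Readout starts exactly when Pricing Workshop ends (back-to-back, no overlap), so Pricing Workshop has no further overlaps.
Compliance Readout starts exactly when Release Review ends (back-to-back, no overlap), so Release Review has no further overlaps.
Roadmap Interview starts after Compliance Readout ends, so Compliance Readout has no further overlaps.
Architecture Meeting starts after Roadmap Interview ends.

Pricing Workshop & Release Review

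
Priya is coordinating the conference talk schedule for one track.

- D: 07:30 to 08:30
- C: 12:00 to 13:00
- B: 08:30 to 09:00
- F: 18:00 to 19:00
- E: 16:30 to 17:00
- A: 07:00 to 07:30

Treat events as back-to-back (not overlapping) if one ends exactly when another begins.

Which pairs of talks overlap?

Sorted by start: A, D, B, C, E, F.
D starts exactly when A ends (back-to-back, no overlap), so A has no further overlaps.
B starts exactly when D ends (back-to-back, no overlap), so D has no further overlaps.
C starts after B ends, so B has no further overlaps.
E starts after C ends, so C has no further overlaps.
F starts after E ends.

no conflicts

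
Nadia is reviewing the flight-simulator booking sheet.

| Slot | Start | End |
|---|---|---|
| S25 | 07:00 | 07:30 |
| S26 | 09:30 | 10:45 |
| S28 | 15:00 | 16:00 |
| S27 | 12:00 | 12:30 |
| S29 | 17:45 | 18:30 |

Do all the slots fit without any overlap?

Sorted by start: S25, S26, S27, S28, S29.
S26 starts after S25 ends — done with S25.
S27 starts after S26 ends — done with S26.
S28 starts after S27 ends — done with S27.
S29 starts after S28 ends.
Every pair is clear; the schedule has no overlaps.

Yes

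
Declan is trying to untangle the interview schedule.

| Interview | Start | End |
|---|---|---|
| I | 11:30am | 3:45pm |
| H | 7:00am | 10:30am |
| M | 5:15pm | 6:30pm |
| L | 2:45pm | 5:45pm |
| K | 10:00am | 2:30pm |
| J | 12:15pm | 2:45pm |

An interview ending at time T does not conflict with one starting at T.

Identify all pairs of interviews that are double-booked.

H & K, I & J, I & K, I & L, J & K, L & M

Sorted by start: H, K, I, J, L, M.
K starts before H ends → H and K overlap.
I starts after H ends — done with H.
I starts before K ends → K and I overlap.
J starts before K ends → K and J overlap.
L starts after K ends — done with K.
J starts before I ends → I and J overlap.
L starts before I ends → I and L overlap.
M starts after I ends.
L starts exactly when J ends (back-to-back, no overlap) — done with J.
M starts before L ends → L and M overlap.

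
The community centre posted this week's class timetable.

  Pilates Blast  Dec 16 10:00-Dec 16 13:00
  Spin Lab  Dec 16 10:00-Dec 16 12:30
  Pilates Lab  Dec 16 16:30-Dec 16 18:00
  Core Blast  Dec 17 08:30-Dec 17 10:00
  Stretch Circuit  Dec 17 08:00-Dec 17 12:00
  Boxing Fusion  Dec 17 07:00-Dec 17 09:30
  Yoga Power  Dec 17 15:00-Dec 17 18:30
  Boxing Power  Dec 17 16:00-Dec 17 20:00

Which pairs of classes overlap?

Boxing Fusion & Core Blast, Boxing Fusion & Stretch Circuit, Boxing Power & Yoga Power, Core Blast & Stretch Circuit, Pilates Blast & Spin Lab

Sorted by start: Pilates Blast, Spin Lab, Pilates Lab, Boxing Fusion, Stretch Circuit, Core Blast, Yoga Power, Boxing Power.
Spin Lab starts before Pilates Blast ends → Pilates Blast and Spin Lab overlap.
Pilates Lab starts after Pilates Blast ends, so nothing later overlaps Pilates Blast either.
Pilates Lab starts after Spin Lab ends, so nothing later overlaps Spin Lab either.
Boxing Fusion starts after Pilates Lab ends, so nothing later overlaps Pilates Lab either.
Stretch Circuit starts before Boxing Fusion ends → Boxing Fusion and Stretch Circuit overlap.
Core Blast starts before Boxing Fusion ends → Boxing Fusion and Core Blast overlap.
Yoga Power starts after Boxing Fusion ends, so nothing later overlaps Boxing Fusion either.
Core Blast starts before Stretch Circuit ends → Stretch Circuit and Core Blast overlap.
Yoga Power starts after Stretch Circuit ends, so nothing later overlaps Stretch Circuit either.
Yoga Power starts after Core Blast ends, so nothing later overlaps Core Blast either.
Boxing Power starts before Yoga Power ends → Yoga Power and Boxing Power overlap.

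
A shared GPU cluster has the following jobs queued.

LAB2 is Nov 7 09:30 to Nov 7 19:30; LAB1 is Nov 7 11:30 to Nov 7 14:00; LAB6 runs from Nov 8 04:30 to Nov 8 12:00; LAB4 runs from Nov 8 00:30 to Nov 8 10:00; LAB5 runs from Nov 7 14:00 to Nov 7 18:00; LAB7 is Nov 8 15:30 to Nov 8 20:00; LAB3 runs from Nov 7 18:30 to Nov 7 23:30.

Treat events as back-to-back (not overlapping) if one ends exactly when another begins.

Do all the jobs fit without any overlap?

Sorted by start: LAB2, LAB1, LAB5, LAB3, LAB4, LAB6, LAB7.
LAB1 starts before LAB2 ends → LAB2 and LAB1 overlap.
That's a conflict, so the schedule is not conflict-free.

No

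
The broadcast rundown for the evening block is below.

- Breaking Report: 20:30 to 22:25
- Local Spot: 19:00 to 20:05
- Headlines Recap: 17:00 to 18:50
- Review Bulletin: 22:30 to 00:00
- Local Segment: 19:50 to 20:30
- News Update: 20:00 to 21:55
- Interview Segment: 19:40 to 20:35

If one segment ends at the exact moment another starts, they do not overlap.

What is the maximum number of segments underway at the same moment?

Sort all start/end points and keep a running count:
17:00 start Headlines Recap → 1
18:50 end Headlines Recap → 0
19:00 start Local Spot → 1
19:40 start Interview Segment → 2
19:50 start Local Segment → 3
20:00 start News Update → 4
20:05 end Local Spot → 3
20:30 end Local Segment → 2
20:30 start Breaking Report → 3
20:35 end Interview Segment → 2
21:55 end News Update → 1
22:25 end Breaking Report → 0
22:30 start Review Bulletin → 1
00:00 end Review Bulletin → 0
Peak is 4, at 20:00 (Interview Segment, Local Segment, Local Spot, News Update).

4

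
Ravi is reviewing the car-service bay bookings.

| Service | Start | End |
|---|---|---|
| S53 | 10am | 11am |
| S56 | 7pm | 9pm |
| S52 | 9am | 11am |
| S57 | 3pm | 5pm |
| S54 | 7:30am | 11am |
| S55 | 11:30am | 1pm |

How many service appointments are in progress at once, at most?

3

Walk through starts and ends in time order (an end at T is processed before a start at T):
7:30am start S54 → 1
9am start S52 → 2
10am start S53 → 3
11am end S52 → 2
11am end S53 → 1
11am end S54 → 0
11:30am start S55 → 1
1pm end S55 → 0
3pm start S57 → 1
5pm end S57 → 0
7pm start S56 → 1
9pm end S56 → 0
Peak is 3, at 10am (S52, S53, S54).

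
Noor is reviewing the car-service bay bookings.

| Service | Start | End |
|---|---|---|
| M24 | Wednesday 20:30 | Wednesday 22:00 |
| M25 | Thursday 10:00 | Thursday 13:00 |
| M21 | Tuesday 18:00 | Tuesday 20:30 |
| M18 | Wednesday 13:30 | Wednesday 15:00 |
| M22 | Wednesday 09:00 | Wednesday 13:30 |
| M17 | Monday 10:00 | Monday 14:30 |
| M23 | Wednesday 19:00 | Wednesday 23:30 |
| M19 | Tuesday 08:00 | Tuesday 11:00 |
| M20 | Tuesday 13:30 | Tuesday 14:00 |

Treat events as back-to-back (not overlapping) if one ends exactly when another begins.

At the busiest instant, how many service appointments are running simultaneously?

2

Sweep the timeline, counting +1 at each start and −1 at each end (ends before starts at a tie):
Monday 10:00 start M17 → 1
Monday 14:30 end M17 → 0
Tuesday 08:00 start M19 → 1
Tuesday 11:00 end M19 → 0
Tuesday 13:30 start M20 → 1
Tuesday 14:00 end M20 → 0
Tuesday 18:00 start M21 → 1
Tuesday 20:30 end M21 → 0
Wednesday 09:00 start M22 → 1
Wednesday 13:30 end M22 → 0
Wednesday 13:30 start M18 → 1
Wednesday 15:00 end M18 → 0
Wednesday 19:00 start M23 → 1
Wednesday 20:30 start M24 → 2
Wednesday 22:00 end M24 → 1
Wednesday 23:30 end M23 → 0
Thursday 10:00 start M25 → 1
Thursday 13:00 end M25 → 0
Peak is 2, at Wednesday 20:30 (M23, M24).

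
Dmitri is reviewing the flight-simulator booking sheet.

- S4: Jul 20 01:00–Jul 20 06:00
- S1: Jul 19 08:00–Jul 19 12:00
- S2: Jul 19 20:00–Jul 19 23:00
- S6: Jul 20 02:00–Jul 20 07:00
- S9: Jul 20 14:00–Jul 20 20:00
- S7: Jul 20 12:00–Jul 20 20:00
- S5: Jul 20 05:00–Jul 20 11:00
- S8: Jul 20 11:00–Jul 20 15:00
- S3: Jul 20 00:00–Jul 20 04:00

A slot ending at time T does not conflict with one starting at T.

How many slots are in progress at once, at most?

3

Sort all start/end points and keep a running count:
Jul 19 08:00 start S1 → 1
Jul 19 12:00 end S1 → 0
Jul 19 20:00 start S2 → 1
Jul 19 23:00 end S2 → 0
Jul 20 00:00 start S3 → 1
Jul 20 01:00 start S4 → 2
Jul 20 02:00 start S6 → 3
Jul 20 04:00 end S3 → 2
Jul 20 05:00 start S5 → 3
Jul 20 06:00 end S4 → 2
Jul 20 07:00 end S6 → 1
Jul 20 11:00 end S5 → 0
Jul 20 11:00 start S8 → 1
Jul 20 12:00 start S7 → 2
Jul 20 14:00 start S9 → 3
Jul 20 15:00 end S8 → 2
Jul 20 20:00 end S7 → 1
Jul 20 20:00 end S9 → 0
Peak is 3, at Jul 20 02:00 (S3, S4, S6).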